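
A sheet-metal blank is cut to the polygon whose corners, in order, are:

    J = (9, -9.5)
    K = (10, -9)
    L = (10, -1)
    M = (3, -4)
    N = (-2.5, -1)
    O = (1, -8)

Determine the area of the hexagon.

63.75

Apply the surveyor's formula: 2A = Σ (x_i·y_{i+1} − x_{i+1}·y_i), indices taken mod 6.
J→K: (9)(-9) − (10)(-9.5) = 14
K→L: (10)(-1) − (10)(-9) = 80
L→M: (10)(-4) − (3)(-1) = -37
M→N: (3)(-1) − (-2.5)(-4) = -13
N→O: (-2.5)(-8) − (1)(-1) = 21
O→J: (1)(-9.5) − (9)(-8) = 62.5
Σ = 127.5
Area = |Σ|/2 = 63.75.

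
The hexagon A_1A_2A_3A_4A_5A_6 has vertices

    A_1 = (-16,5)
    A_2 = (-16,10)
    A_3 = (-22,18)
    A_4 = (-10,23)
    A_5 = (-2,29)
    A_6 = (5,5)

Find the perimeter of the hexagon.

84

|A_1A_2| = √((0)² + (5)²) = √25 = 5
|A_2A_3| = √((-6)² + (8)²) = √100 = 10
|A_3A_4| = √((12)² + (5)²) = √169 = 13
|A_4A_5| = √((8)² + (6)²) = √100 = 10
|A_5A_6| = √((7)² + (-24)²) = √625 = 25
|A_6A_1| = √((-21)² + (0)²) = √441 = 21
Perimeter = 5 + 10 + 13 + 10 + 25 + 21 = 84.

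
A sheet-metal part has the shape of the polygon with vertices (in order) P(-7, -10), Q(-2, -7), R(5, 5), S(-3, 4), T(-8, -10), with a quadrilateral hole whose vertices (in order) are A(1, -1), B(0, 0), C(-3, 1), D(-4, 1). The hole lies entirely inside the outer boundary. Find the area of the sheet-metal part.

Outer boundary:
Apply the surveyor's formula: 2A = Σ (x_i·y_{i+1} − x_{i+1}·y_i), indices taken mod 5.
Σ = (29) + (25) + (35) + (62) + (10) = 161
Area = |Σ|/2 = 80.5.
Hole:
Apply the surveyor's formula: 2A = Σ (x_i·y_{i+1} − x_{i+1}·y_i), indices taken mod 4.
Cross-terms: 0, 0, 1, 3  ⇒  Σ = 4
Area = |Σ|/2 = 2.
Net area = 80.5 − 2 = 78.5.

78.5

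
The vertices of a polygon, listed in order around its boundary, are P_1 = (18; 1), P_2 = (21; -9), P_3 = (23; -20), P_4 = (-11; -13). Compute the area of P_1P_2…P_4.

P_1→P_2: (18)(-9) − (21)(1) = -183
P_2→P_3: (21)(-20) − (23)(-9) = -213
P_3→P_4: (23)(-13) − (-11)(-20) = -519
P_4→P_1: (-11)(1) − (18)(-13) = 223
Σ = -692
Area = |Σ|/2 = 346.

346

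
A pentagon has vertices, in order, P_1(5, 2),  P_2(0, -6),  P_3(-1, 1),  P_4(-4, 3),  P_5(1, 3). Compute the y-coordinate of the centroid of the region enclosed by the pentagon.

1/189

Apply Gauss's area formula. First the cross-terms c_i = x_i·y_{i+1} − x_{i+1}·y_i:
  -30, -6, 1, -15, -13  ⇒  2A = -63, A = -31.5.
Then Σ (y_i + y_{i+1})·c_i = -1, so ȳ = -1 / (6·(-31.5)) = 1/189.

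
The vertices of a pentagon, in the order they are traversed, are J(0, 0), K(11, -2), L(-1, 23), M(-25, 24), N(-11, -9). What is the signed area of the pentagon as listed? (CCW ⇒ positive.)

645.5

Apply the surveyor's formula: 2A = Σ (x_i·y_{i+1} − x_{i+1}·y_i), indices taken mod 5.
Σ = (0) + (251) + (551) + (489) + (0) = 1291
Signed area = Σ/2 = 645.5 (positive ⇒ counter-clockwise traversal).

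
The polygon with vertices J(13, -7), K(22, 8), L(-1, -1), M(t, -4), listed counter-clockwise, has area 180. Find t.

-10

Write out the shoelace sum; only the two edges meeting at M involve t:
2·Area = [((-1)·(-4) − t·(-1)) + (t·(-7) − 13·(-4))] + 244
       = -6·t + 300 = 360
⇒ t = -10.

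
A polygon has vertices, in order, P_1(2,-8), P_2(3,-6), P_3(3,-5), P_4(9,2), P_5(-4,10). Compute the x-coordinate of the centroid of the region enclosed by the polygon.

289/132

Apply the shoelace (surveyor's) formula. First the cross-terms c_i = x_i·y_{i+1} − x_{i+1}·y_i:
  12, 3, 51, 98, 12  ⇒  2A = 176, A = 88.
Then Σ (x_i + x_{i+1})·c_i = 1156, so x̄ = 1156 / (6·88) = 289/132.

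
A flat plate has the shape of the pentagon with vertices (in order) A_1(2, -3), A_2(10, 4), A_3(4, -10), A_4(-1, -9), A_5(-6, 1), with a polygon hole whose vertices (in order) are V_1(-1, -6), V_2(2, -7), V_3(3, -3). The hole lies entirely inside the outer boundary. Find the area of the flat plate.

75

Outer boundary:
Apply Gauss's area formula: 2A = Σ (x_i·y_{i+1} − x_{i+1}·y_i), indices taken mod 5.
A_1→A_2: (2)(4) − (10)(-3) = 38
A_2→A_3: (10)(-10) − (4)(4) = -116
A_3→A_4: (4)(-9) − (-1)(-10) = -46
A_4→A_5: (-1)(1) − (-6)(-9) = -55
A_5→A_1: (-6)(-3) − (2)(1) = 16
Σ = -163
Area = |Σ|/2 = 81.5.
Hole:
Cross-terms: 19, 15, -21  ⇒  Σ = 13
Area = |Σ|/2 = 6.5.
Net area = 81.5 − 6.5 = 75.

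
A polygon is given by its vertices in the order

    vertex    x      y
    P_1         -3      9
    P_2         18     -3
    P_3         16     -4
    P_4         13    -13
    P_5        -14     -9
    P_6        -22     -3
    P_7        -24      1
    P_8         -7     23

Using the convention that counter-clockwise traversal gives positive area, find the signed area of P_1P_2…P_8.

-710.5

Apply the shoelace formula: 2A = Σ (x_i·y_{i+1} − x_{i+1}·y_i), indices taken mod 8.
Σ = (-153) + (-24) + (-156) + (-299) + (-156) + (-94) + (-545) + (6) = -1421
Signed area = Σ/2 = -710.5 (negative ⇒ clockwise traversal).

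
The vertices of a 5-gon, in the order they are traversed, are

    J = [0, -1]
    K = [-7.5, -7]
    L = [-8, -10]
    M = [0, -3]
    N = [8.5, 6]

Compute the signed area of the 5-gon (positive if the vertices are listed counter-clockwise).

Cross-terms: -7.5, 19, 24, 25.5, -8.5  ⇒  Σ = 52.5
Signed area = Σ/2 = 26.25 (positive ⇒ counter-clockwise traversal).

26.25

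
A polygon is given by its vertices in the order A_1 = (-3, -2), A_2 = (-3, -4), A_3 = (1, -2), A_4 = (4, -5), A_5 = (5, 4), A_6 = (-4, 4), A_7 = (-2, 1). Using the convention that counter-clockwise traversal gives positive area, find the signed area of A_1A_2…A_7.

53.5

Apply the surveyor's formula: 2A = Σ (x_i·y_{i+1} − x_{i+1}·y_i), indices taken mod 7.
Σ = (6) + (10) + (3) + (41) + (36) + (4) + (7) = 107
Signed area = Σ/2 = 53.5 (positive ⇒ counter-clockwise traversal).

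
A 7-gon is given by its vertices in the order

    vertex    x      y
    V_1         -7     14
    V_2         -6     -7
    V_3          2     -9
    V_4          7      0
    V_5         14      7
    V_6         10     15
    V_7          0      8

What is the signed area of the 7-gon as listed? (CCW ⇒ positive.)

Apply the shoelace (surveyor's) formula: 2A = Σ (x_i·y_{i+1} − x_{i+1}·y_i), indices taken mod 7.
Cross-terms: 133, 68, 63, 49, 140, 80, 56  ⇒  Σ = 589
Signed area = Σ/2 = 294.5 (positive ⇒ counter-clockwise traversal).

294.5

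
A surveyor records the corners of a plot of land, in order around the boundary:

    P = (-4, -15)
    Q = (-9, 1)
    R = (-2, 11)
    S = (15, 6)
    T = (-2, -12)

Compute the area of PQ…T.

299.5

Apply the shoelace formula: 2A = Σ (x_i·y_{i+1} − x_{i+1}·y_i), indices taken mod 5.
P→Q: (-4)(1) − (-9)(-15) = -139
Q→R: (-9)(11) − (-2)(1) = -97
R→S: (-2)(6) − (15)(11) = -177
S→T: (15)(-12) − (-2)(6) = -168
T→P: (-2)(-15) − (-4)(-12) = -18
Σ = -599
Area = |Σ|/2 = 299.5.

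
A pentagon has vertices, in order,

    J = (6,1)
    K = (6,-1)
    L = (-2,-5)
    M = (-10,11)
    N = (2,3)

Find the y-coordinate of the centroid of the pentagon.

Apply the shoelace formula. First the cross-terms c_i = x_i·y_{i+1} − x_{i+1}·y_i:
  -12, -32, -72, -52, -16  ⇒  2A = -184, A = -92.
Then Σ (y_i + y_{i+1})·c_i = -1032, so ȳ = -1032 / (6·(-92)) = 43/23.

43/23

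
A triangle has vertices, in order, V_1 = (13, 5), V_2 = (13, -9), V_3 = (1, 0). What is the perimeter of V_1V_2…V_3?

|V_1V_2| = √((0)² + (-14)²) = √196 = 14
|V_2V_3| = √((-12)² + (9)²) = √225 = 15
|V_3V_1| = √((12)² + (5)²) = √169 = 13
Perimeter = 14 + 15 + 13 = 42.

42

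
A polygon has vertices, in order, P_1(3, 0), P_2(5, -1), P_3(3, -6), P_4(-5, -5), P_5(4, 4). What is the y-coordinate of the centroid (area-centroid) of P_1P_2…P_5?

Apply the shoelace (surveyor's) formula. First the cross-terms c_i = x_i·y_{i+1} − x_{i+1}·y_i:
  -3, -27, -45, 0, -12  ⇒  2A = -87, A = -43.5.
Then Σ (y_i + y_{i+1})·c_i = 639, so ȳ = 639 / (6·(-43.5)) = -71/29.

-71/29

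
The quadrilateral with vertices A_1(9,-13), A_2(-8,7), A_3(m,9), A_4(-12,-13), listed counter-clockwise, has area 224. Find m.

Write out the shoelace sum; only the two edges meeting at A_3 involve m:
2·Area = [((-8)·9 − m·7) + (m·(-13) − (-12)·9)] + 232
       = -20·m + 268 = 448
⇒ m = -9.

-9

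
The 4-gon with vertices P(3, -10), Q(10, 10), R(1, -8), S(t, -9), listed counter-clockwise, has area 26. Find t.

3

The doubled signed area Σ (x_i y_{i+1} − x_{i+1} y_i) is linear in t.
With t=0 it equals 58; the coefficient of t is -2 (from the two edges through S).
So -2·t + 58 = 2·26 = 52 ⇒ t = 3.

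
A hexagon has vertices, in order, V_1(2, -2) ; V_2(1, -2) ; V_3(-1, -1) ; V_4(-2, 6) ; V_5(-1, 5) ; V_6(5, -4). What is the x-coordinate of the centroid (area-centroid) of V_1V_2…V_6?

Apply Gauss's area formula. First the cross-terms c_i = x_i·y_{i+1} − x_{i+1}·y_i:
  -2, -3, -8, -4, -21, -2  ⇒  2A = -40, A = -20.
Then Σ (x_i + x_{i+1})·c_i = -68, so x̄ = -68 / (6·(-20)) = 17/30.

17/30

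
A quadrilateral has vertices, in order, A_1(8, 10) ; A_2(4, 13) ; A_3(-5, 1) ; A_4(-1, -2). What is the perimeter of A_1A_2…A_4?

40

|A_1A_2| = √((-4)² + (3)²) = √25 = 5
|A_2A_3| = √((-9)² + (-12)²) = √225 = 15
|A_3A_4| = √((4)² + (-3)²) = √25 = 5
|A_4A_1| = √((9)² + (12)²) = √225 = 15
Perimeter = 5 + 15 + 5 + 15 = 40.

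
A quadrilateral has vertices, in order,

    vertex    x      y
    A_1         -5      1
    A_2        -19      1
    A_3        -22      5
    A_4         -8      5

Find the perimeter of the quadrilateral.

38

|A_1A_2| = √((-14)² + (0)²) = √196 = 14
|A_2A_3| = √((-3)² + (4)²) = √25 = 5
|A_3A_4| = √((14)² + (0)²) = √196 = 14
|A_4A_1| = √((3)² + (-4)²) = √25 = 5
Perimeter = 14 + 5 + 14 + 5 = 38.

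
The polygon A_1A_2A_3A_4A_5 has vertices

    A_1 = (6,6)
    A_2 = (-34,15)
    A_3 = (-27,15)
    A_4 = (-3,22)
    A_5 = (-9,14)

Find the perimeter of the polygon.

|A_1A_2| = √((-40)² + (9)²) = √1681 = 41
|A_2A_3| = √((7)² + (0)²) = √49 = 7
|A_3A_4| = √((24)² + (7)²) = √625 = 25
|A_4A_5| = √((-6)² + (-8)²) = √100 = 10
|A_5A_1| = √((15)² + (-8)²) = √289 = 17
Perimeter = 41 + 7 + 25 + 10 + 17 = 100.

100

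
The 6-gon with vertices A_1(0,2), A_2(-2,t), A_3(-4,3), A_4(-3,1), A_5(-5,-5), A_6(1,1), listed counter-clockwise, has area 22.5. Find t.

5

The doubled signed area Σ (x_i y_{i+1} − x_{i+1} y_i) is linear in t.
With t=0 it equals 25; the coefficient of t is 4 (from the two edges through A_2).
So 4·t + 25 = 2·22.5 = 45 ⇒ t = 5.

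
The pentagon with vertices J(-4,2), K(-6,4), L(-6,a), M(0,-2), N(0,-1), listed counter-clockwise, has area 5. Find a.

3

The doubled signed area Σ (x_i y_{i+1} − x_{i+1} y_i) is linear in a.
With a=0 it equals 28; the coefficient of a is -6 (from the two edges through L).
So -6·a + 28 = 2·5 = 10 ⇒ a = 3.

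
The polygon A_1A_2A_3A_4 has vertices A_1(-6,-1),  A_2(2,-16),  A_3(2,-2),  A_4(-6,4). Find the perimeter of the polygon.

|A_1A_2| = √((8)² + (-15)²) = √289 = 17
|A_2A_3| = √((0)² + (14)²) = √196 = 14
|A_3A_4| = √((-8)² + (6)²) = √100 = 10
|A_4A_1| = √((0)² + (-5)²) = √25 = 5
Perimeter = 17 + 14 + 10 + 5 = 46.

46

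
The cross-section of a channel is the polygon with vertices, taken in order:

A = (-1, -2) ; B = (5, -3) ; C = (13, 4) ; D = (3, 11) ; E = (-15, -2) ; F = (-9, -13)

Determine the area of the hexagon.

272

Apply the shoelace (surveyor's) formula: 2A = Σ (x_i·y_{i+1} − x_{i+1}·y_i), indices taken mod 6.
A→B: (-1)(-3) − (5)(-2) = 13
B→C: (5)(4) − (13)(-3) = 59
C→D: (13)(11) − (3)(4) = 131
D→E: (3)(-2) − (-15)(11) = 159
E→F: (-15)(-13) − (-9)(-2) = 177
F→A: (-9)(-2) − (-1)(-13) = 5
Σ = 544
Area = |Σ|/2 = 272.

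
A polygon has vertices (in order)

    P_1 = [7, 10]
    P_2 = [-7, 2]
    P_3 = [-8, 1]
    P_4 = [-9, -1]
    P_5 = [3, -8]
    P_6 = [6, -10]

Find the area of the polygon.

Apply the surveyor's formula: 2A = Σ (x_i·y_{i+1} − x_{i+1}·y_i), indices taken mod 6.
Cross-terms: 84, 9, 17, 75, 18, 130  ⇒  Σ = 333
Area = |Σ|/2 = 166.5.

166.5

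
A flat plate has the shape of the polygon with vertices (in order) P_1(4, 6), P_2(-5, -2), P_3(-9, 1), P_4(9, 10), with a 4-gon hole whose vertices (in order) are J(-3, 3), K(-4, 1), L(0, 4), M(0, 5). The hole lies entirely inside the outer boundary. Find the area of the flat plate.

39

Outer boundary:
Apply Gauss's area formula: 2A = Σ (x_i·y_{i+1} − x_{i+1}·y_i), indices taken mod 4.
Cross-terms: 22, -23, -99, 14  ⇒  Σ = -86
Area = |Σ|/2 = 43.
Hole:
Cross-terms: 9, -16, 0, 15  ⇒  Σ = 8
Area = |Σ|/2 = 4.
Net area = 43 − 4 = 39.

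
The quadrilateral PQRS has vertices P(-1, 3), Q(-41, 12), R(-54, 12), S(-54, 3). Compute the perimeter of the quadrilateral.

|PQ| = √((-40)² + (9)²) = √1681 = 41
|QR| = √((-13)² + (0)²) = √169 = 13
|RS| = √((0)² + (-9)²) = √81 = 9
|SP| = √((53)² + (0)²) = √2809 = 53
Perimeter = 41 + 13 + 9 + 53 = 116.

116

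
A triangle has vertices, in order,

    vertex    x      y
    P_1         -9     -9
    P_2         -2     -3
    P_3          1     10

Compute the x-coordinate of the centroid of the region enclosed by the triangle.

-10/3

Apply the surveyor's formula. First the cross-terms c_i = x_i·y_{i+1} − x_{i+1}·y_i:
  9, -17, 81  ⇒  2A = 73, A = 36.5.
Then Σ (x_i + x_{i+1})·c_i = -730, so x̄ = -730 / (6·36.5) = -10/3.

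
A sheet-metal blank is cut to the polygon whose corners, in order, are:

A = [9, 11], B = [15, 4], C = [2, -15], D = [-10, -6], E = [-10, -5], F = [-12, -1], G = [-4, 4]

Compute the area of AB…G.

358

Apply the shoelace formula: 2A = Σ (x_i·y_{i+1} − x_{i+1}·y_i), indices taken mod 7.
Cross-terms: -129, -233, -162, -10, -50, -52, -80  ⇒  Σ = -716
Area = |Σ|/2 = 358.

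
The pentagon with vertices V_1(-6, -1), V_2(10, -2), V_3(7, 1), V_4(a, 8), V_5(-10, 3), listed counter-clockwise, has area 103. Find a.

-2

Write out the shoelace sum; only the two edges meeting at V_4 involve a:
2·Area = [(7·8 − a·1) + (a·3 − (-10)·8)] + 74
       = 2·a + 210 = 206
⇒ a = -2.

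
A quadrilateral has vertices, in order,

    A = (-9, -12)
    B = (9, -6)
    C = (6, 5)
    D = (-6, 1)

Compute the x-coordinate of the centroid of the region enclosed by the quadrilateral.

0

Apply the surveyor's formula. First the cross-terms c_i = x_i·y_{i+1} − x_{i+1}·y_i:
  162, 81, 36, 81  ⇒  2A = 360, A = 180.
Then Σ (x_i + x_{i+1})·c_i = 0, so x̄ = 0 / (6·180) = 0.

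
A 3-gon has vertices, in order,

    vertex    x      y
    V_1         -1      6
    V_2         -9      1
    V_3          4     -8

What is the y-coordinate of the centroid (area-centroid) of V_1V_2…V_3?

Apply the shoelace formula. First the cross-terms c_i = x_i·y_{i+1} − x_{i+1}·y_i:
  53, 68, 16  ⇒  2A = 137, A = 68.5.
Then Σ (y_i + y_{i+1})·c_i = -137, so ȳ = -137 / (6·68.5) = -1/3.

-1/3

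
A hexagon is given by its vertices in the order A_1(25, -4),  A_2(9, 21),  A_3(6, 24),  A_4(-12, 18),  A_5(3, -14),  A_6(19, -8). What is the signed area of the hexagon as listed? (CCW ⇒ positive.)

763.5

A_1→A_2: (25)(21) − (9)(-4) = 561
A_2→A_3: (9)(24) − (6)(21) = 90
A_3→A_4: (6)(18) − (-12)(24) = 396
A_4→A_5: (-12)(-14) − (3)(18) = 114
A_5→A_6: (3)(-8) − (19)(-14) = 242
A_6→A_1: (19)(-4) − (25)(-8) = 124
Σ = 1527
Signed area = Σ/2 = 763.5 (positive ⇒ counter-clockwise traversal).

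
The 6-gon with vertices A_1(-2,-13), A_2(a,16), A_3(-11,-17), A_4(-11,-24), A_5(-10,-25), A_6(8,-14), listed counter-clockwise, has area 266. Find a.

-17

Write out the shoelace sum; only the two edges meeting at A_2 involve a:
2·Area = [((-2)·16 − a·(-13)) + (a·(-17) − (-11)·16)] + 320
       = -4·a + 464 = 532
⇒ a = -17.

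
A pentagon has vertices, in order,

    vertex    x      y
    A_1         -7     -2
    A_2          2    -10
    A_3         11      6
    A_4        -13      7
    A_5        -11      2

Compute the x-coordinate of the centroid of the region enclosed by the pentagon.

-161/219

Apply Gauss's area formula. First the cross-terms c_i = x_i·y_{i+1} − x_{i+1}·y_i:
  74, 122, 155, 51, 36  ⇒  2A = 438, A = 219.
Then Σ (x_i + x_{i+1})·c_i = -966, so x̄ = -966 / (6·219) = -161/219.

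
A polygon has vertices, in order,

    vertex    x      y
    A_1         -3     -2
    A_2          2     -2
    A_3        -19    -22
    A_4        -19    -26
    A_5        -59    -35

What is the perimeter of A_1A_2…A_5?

144

|A_1A_2| = √((5)² + (0)²) = √25 = 5
|A_2A_3| = √((-21)² + (-20)²) = √841 = 29
|A_3A_4| = √((0)² + (-4)²) = √16 = 4
|A_4A_5| = √((-40)² + (-9)²) = √1681 = 41
|A_5A_1| = √((56)² + (33)²) = √4225 = 65
Perimeter = 5 + 29 + 4 + 41 + 65 = 144.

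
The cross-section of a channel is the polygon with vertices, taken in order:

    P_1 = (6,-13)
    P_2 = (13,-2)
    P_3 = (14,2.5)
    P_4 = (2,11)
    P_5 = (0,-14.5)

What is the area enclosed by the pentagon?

212.25

Apply Gauss's area formula: 2A = Σ (x_i·y_{i+1} − x_{i+1}·y_i), indices taken mod 5.
Cross-terms: 157, 60.5, 149, -29, 87  ⇒  Σ = 424.5
Area = |Σ|/2 = 212.25.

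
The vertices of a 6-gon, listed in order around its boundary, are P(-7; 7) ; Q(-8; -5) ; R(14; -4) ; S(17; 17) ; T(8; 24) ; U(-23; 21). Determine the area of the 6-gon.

Apply the shoelace (surveyor's) formula: 2A = Σ (x_i·y_{i+1} − x_{i+1}·y_i), indices taken mod 6.
P→Q: (-7)(-5) − (-8)(7) = 91
Q→R: (-8)(-4) − (14)(-5) = 102
R→S: (14)(17) − (17)(-4) = 306
S→T: (17)(24) − (8)(17) = 272
T→U: (8)(21) − (-23)(24) = 720
U→P: (-23)(7) − (-7)(21) = -14
Σ = 1477
Area = |Σ|/2 = 738.5.

738.5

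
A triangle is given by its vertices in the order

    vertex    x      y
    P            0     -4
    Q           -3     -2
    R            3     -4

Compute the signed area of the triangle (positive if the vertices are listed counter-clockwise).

-3

Cross-terms: -12, 18, -12  ⇒  Σ = -6
Signed area = Σ/2 = -3 (negative ⇒ clockwise traversal).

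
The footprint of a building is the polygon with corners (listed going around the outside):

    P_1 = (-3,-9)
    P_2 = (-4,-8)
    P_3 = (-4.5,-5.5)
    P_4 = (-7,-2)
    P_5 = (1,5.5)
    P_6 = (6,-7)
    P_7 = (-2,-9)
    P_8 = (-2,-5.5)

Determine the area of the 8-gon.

102.75

Σ = (-12) + (-14) + (-29.5) + (-36.5) + (-40) + (-68) + (-7) + (1.5) = -205.5
Area = |Σ|/2 = 102.75.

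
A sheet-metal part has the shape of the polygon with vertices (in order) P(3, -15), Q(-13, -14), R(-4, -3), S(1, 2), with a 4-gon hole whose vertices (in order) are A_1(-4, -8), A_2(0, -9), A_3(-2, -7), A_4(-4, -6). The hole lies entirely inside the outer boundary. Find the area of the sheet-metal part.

Outer boundary:
Apply Gauss's area formula: 2A = Σ (x_i·y_{i+1} − x_{i+1}·y_i), indices taken mod 4.
Σ = (-237) + (-17) + (-5) + (-21) = -280
Area = |Σ|/2 = 140.
Hole:
A_1→A_2: (-4)(-9) − (0)(-8) = 36
A_2→A_3: (0)(-7) − (-2)(-9) = -18
A_3→A_4: (-2)(-6) − (-4)(-7) = -16
A_4→A_1: (-4)(-8) − (-4)(-6) = 8
Σ = 10
Area = |Σ|/2 = 5.
Net area = 140 − 5 = 135.

135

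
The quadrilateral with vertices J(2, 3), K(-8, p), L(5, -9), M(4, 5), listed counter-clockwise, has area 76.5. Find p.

Write out the shoelace sum; only the two edges meeting at K involve p:
2·Area = [(2·p − (-8)·3) + ((-8)·(-9) − 5·p)] + 63
       = -3·p + 159 = 153
⇒ p = 2.

2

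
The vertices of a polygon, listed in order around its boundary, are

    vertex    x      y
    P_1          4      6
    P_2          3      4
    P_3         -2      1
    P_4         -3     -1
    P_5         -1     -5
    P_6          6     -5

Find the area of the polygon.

59.5

Apply Gauss's area formula: 2A = Σ (x_i·y_{i+1} − x_{i+1}·y_i), indices taken mod 6.
Σ = (-2) + (11) + (5) + (14) + (35) + (56) = 119
Area = |Σ|/2 = 59.5.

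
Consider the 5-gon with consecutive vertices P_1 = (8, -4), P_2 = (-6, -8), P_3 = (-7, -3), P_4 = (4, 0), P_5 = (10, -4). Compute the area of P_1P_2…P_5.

Apply the surveyor's formula: 2A = Σ (x_i·y_{i+1} − x_{i+1}·y_i), indices taken mod 5.
P_1→P_2: (8)(-8) − (-6)(-4) = -88
P_2→P_3: (-6)(-3) − (-7)(-8) = -38
P_3→P_4: (-7)(0) − (4)(-3) = 12
P_4→P_5: (4)(-4) − (10)(0) = -16
P_5→P_1: (10)(-4) − (8)(-4) = -8
Σ = -138
Area = |Σ|/2 = 69.

69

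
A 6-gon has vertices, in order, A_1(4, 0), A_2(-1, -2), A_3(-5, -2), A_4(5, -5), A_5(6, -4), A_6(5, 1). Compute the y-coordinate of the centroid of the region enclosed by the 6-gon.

Apply the shoelace (surveyor's) formula. First the cross-terms c_i = x_i·y_{i+1} − x_{i+1}·y_i:
  -8, -8, 35, 10, 26, -4  ⇒  2A = 51, A = 25.5.
Then Σ (y_i + y_{i+1})·c_i = -369, so ȳ = -369 / (6·25.5) = -41/17.

-41/17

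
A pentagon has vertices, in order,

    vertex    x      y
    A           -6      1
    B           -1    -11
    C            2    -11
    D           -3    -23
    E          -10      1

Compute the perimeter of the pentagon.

|AB| = √((5)² + (-12)²) = √169 = 13
|BC| = √((3)² + (0)²) = √9 = 3
|CD| = √((-5)² + (-12)²) = √169 = 13
|DE| = √((-7)² + (24)²) = √625 = 25
|EA| = √((4)² + (0)²) = √16 = 4
Perimeter = 13 + 3 + 13 + 25 + 4 = 58.

58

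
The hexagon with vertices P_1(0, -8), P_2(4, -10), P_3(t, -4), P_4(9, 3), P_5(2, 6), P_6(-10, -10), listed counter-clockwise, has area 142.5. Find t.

5

The doubled signed area Σ (x_i y_{i+1} − x_{i+1} y_i) is linear in t.
With t=0 it equals 220; the coefficient of t is 13 (from the two edges through P_3).
So 13·t + 220 = 2·142.5 = 285 ⇒ t = 5.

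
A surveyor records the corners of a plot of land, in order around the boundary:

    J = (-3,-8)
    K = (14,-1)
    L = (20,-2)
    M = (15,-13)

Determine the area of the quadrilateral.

Σ = (115) + (-8) + (-230) + (-159) = -282
Area = |Σ|/2 = 141.

141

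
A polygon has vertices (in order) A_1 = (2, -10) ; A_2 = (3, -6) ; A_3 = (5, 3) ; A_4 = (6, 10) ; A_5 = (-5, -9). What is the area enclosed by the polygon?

76.5

Cross-terms: 18, 39, 32, -4, 68  ⇒  Σ = 153
Area = |Σ|/2 = 76.5.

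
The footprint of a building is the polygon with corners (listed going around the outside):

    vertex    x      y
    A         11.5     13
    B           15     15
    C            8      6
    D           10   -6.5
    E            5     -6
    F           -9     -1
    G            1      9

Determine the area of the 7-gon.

A→B: (11.5)(15) − (15)(13) = -22.5
B→C: (15)(6) − (8)(15) = -30
C→D: (8)(-6.5) − (10)(6) = -112
D→E: (10)(-6) − (5)(-6.5) = -27.5
E→F: (5)(-1) − (-9)(-6) = -59
F→G: (-9)(9) − (1)(-1) = -80
G→A: (1)(13) − (11.5)(9) = -90.5
Σ = -421.5
Area = |Σ|/2 = 210.75.

210.75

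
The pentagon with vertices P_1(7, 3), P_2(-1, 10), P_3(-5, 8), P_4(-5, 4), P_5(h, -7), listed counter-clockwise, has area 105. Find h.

9

Write out the shoelace sum; only the two edges meeting at P_5 involve h:
2·Area = [((-5)·(-7) − h·4) + (h·3 − 7·(-7))] + 135
       = -1·h + 219 = 210
⇒ h = 9.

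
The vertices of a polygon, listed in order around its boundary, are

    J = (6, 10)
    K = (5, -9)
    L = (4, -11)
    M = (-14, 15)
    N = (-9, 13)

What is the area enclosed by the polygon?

J→K: (6)(-9) − (5)(10) = -104
K→L: (5)(-11) − (4)(-9) = -19
L→M: (4)(15) − (-14)(-11) = -94
M→N: (-14)(13) − (-9)(15) = -47
N→J: (-9)(10) − (6)(13) = -168
Σ = -432
Area = |Σ|/2 = 216.

216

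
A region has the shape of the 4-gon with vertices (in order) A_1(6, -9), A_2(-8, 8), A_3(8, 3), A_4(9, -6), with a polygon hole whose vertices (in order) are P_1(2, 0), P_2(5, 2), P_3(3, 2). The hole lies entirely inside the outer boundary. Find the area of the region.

Outer boundary:
Cross-terms: -24, -88, -75, -45  ⇒  Σ = -232
Area = |Σ|/2 = 116.
Hole:
Cross-terms: 4, 4, -4  ⇒  Σ = 4
Area = |Σ|/2 = 2.
Net area = 116 − 2 = 114.

114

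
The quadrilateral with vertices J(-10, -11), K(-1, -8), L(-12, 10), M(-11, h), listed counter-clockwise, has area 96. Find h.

1

The doubled signed area Σ (x_i y_{i+1} − x_{i+1} y_i) is linear in h.
With h=0 it equals 194; the coefficient of h is -2 (from the two edges through M).
So -2·h + 194 = 2·96 = 192 ⇒ h = 1.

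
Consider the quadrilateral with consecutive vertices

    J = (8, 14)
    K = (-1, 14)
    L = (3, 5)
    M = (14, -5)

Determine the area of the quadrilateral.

115

Apply the shoelace (surveyor's) formula: 2A = Σ (x_i·y_{i+1} − x_{i+1}·y_i), indices taken mod 4.
Σ = (126) + (-47) + (-85) + (236) = 230
Area = |Σ|/2 = 115.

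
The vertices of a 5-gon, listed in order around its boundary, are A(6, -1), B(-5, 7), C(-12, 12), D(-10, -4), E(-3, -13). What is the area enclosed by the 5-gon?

214

Apply the shoelace formula: 2A = Σ (x_i·y_{i+1} − x_{i+1}·y_i), indices taken mod 5.
A→B: (6)(7) − (-5)(-1) = 37
B→C: (-5)(12) − (-12)(7) = 24
C→D: (-12)(-4) − (-10)(12) = 168
D→E: (-10)(-13) − (-3)(-4) = 118
E→A: (-3)(-1) − (6)(-13) = 81
Σ = 428
Area = |Σ|/2 = 214.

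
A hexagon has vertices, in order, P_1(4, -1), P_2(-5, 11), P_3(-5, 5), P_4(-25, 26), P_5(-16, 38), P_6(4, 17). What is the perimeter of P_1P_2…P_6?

112

|P_1P_2| = √((-9)² + (12)²) = √225 = 15
|P_2P_3| = √((0)² + (-6)²) = √36 = 6
|P_3P_4| = √((-20)² + (21)²) = √841 = 29
|P_4P_5| = √((9)² + (12)²) = √225 = 15
|P_5P_6| = √((20)² + (-21)²) = √841 = 29
|P_6P_1| = √((0)² + (-18)²) = √324 = 18
Perimeter = 15 + 6 + 29 + 15 + 29 + 18 = 112.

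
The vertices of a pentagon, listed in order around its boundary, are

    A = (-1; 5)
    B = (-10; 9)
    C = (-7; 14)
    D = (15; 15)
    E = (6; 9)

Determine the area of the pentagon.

133.5

Apply the shoelace formula: 2A = Σ (x_i·y_{i+1} − x_{i+1}·y_i), indices taken mod 5.
A→B: (-1)(9) − (-10)(5) = 41
B→C: (-10)(14) − (-7)(9) = -77
C→D: (-7)(15) − (15)(14) = -315
D→E: (15)(9) − (6)(15) = 45
E→A: (6)(5) − (-1)(9) = 39
Σ = -267
Area = |Σ|/2 = 133.5.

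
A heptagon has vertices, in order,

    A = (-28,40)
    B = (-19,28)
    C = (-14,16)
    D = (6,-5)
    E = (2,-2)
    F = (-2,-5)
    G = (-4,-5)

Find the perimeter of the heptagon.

|AB| = √((9)² + (-12)²) = √225 = 15
|BC| = √((5)² + (-12)²) = √169 = 13
|CD| = √((20)² + (-21)²) = √841 = 29
|DE| = √((-4)² + (3)²) = √25 = 5
|EF| = √((-4)² + (-3)²) = √25 = 5
|FG| = √((-2)² + (0)²) = √4 = 2
|GA| = √((-24)² + (45)²) = √2601 = 51
Perimeter = 15 + 13 + 29 + 5 + 5 + 2 + 51 = 120.

120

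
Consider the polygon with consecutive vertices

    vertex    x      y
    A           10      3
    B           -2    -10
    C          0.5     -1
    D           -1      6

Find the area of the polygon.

Apply Gauss's area formula: 2A = Σ (x_i·y_{i+1} − x_{i+1}·y_i), indices taken mod 4.
Cross-terms: -94, 7, 2, -63  ⇒  Σ = -148
Area = |Σ|/2 = 74.

74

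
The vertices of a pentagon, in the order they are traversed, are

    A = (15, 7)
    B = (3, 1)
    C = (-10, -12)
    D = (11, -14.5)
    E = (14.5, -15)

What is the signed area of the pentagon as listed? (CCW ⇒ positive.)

Apply the shoelace formula: 2A = Σ (x_i·y_{i+1} − x_{i+1}·y_i), indices taken mod 5.
Σ = (-6) + (-26) + (277) + (45.25) + (326.5) = 616.75
Signed area = Σ/2 = 308.375 (positive ⇒ counter-clockwise traversal).

308.375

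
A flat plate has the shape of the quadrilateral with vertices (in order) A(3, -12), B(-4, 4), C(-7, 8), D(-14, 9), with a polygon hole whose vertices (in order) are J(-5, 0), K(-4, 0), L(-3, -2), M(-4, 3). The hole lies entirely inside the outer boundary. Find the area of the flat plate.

Outer boundary:
Apply Gauss's area formula: 2A = Σ (x_i·y_{i+1} − x_{i+1}·y_i), indices taken mod 4.
Σ = (-36) + (-4) + (49) + (141) = 150
Area = |Σ|/2 = 75.
Hole:
J→K: (-5)(0) − (-4)(0) = 0
K→L: (-4)(-2) − (-3)(0) = 8
L→M: (-3)(3) − (-4)(-2) = -17
M→J: (-4)(0) − (-5)(3) = 15
Σ = 6
Area = |Σ|/2 = 3.
Net area = 75 − 3 = 72.

72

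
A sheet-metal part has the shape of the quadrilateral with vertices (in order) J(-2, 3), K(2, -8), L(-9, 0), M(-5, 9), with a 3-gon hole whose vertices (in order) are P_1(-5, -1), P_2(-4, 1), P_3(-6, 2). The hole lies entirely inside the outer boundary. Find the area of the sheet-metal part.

Outer boundary:
Σ = (10) + (-72) + (-81) + (3) = -140
Area = |Σ|/2 = 70.
Hole:
Σ = (-9) + (-2) + (16) = 5
Area = |Σ|/2 = 2.5.
Net area = 70 − 2.5 = 67.5.

67.5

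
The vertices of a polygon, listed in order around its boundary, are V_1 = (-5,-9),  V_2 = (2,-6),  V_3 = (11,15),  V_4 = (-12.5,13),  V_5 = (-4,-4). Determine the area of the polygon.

296.25

Apply the shoelace (surveyor's) formula: 2A = Σ (x_i·y_{i+1} − x_{i+1}·y_i), indices taken mod 5.
Cross-terms: 48, 96, 330.5, 102, 16  ⇒  Σ = 592.5
Area = |Σ|/2 = 296.25.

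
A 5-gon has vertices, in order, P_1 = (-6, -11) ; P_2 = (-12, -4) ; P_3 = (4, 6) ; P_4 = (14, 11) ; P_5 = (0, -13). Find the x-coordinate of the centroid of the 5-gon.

17/58

Apply the surveyor's formula. First the cross-terms c_i = x_i·y_{i+1} − x_{i+1}·y_i:
  -108, -56, -40, -182, -78  ⇒  2A = -464, A = -232.
Then Σ (x_i + x_{i+1})·c_i = -408, so x̄ = -408 / (6·(-232)) = 17/58.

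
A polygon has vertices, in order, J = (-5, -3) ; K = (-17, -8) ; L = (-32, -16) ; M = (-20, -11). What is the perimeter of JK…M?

60

|JK| = √((-12)² + (-5)²) = √169 = 13
|KL| = √((-15)² + (-8)²) = √289 = 17
|LM| = √((12)² + (5)²) = √169 = 13
|MJ| = √((15)² + (8)²) = √289 = 17
Perimeter = 13 + 17 + 13 + 17 = 60.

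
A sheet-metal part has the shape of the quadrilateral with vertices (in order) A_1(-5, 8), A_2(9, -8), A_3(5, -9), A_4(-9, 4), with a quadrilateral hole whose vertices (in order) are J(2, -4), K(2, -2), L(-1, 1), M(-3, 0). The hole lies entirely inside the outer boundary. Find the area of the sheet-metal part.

Outer boundary:
Σ = (-32) + (-41) + (-61) + (-52) = -186
Area = |Σ|/2 = 93.
Hole:
Apply the shoelace (surveyor's) formula: 2A = Σ (x_i·y_{i+1} − x_{i+1}·y_i), indices taken mod 4.
Σ = (4) + (0) + (3) + (12) = 19
Area = |Σ|/2 = 9.5.
Net area = 93 − 9.5 = 83.5.

83.5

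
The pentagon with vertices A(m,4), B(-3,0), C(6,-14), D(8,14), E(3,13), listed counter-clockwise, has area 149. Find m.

2

Write out the shoelace sum; only the two edges meeting at A involve m:
2·Area = [(3·4 − m·13) + (m·0 − (-3)·4)] + 300
       = -13·m + 324 = 298
⇒ m = 2.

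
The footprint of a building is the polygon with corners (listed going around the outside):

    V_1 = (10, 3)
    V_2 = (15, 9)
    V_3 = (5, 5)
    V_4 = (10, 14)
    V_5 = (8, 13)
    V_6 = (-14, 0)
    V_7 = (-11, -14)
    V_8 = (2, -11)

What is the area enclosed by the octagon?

378

Σ = (45) + (30) + (20) + (18) + (182) + (196) + (149) + (116) = 756
Area = |Σ|/2 = 378.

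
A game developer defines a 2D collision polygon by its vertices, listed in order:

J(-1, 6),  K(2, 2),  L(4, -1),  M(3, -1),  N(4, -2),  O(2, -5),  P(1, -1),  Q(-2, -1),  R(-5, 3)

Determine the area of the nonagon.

40.5

Apply Gauss's area formula: 2A = Σ (x_i·y_{i+1} − x_{i+1}·y_i), indices taken mod 9.
J→K: (-1)(2) − (2)(6) = -14
K→L: (2)(-1) − (4)(2) = -10
L→M: (4)(-1) − (3)(-1) = -1
M→N: (3)(-2) − (4)(-1) = -2
N→O: (4)(-5) − (2)(-2) = -16
O→P: (2)(-1) − (1)(-5) = 3
P→Q: (1)(-1) − (-2)(-1) = -3
Q→R: (-2)(3) − (-5)(-1) = -11
R→J: (-5)(6) − (-1)(3) = -27
Σ = -81
Area = |Σ|/2 = 40.5.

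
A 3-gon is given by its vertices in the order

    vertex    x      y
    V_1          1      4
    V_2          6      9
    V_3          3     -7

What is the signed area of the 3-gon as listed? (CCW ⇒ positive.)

Apply the shoelace formula: 2A = Σ (x_i·y_{i+1} − x_{i+1}·y_i), indices taken mod 3.
Σ = (-15) + (-69) + (19) = -65
Signed area = Σ/2 = -32.5 (negative ⇒ clockwise traversal).

-32.5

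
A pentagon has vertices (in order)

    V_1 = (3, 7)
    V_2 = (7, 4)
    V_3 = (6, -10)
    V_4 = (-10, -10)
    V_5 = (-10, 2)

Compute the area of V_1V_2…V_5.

243.5

Cross-terms: -37, -94, -160, -120, -76  ⇒  Σ = -487
Area = |Σ|/2 = 243.5.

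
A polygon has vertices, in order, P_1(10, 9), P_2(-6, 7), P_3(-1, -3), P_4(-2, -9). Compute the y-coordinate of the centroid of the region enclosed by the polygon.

Apply the shoelace formula. First the cross-terms c_i = x_i·y_{i+1} − x_{i+1}·y_i:
  124, 25, 3, 72  ⇒  2A = 224, A = 112.
Then Σ (y_i + y_{i+1})·c_i = 2048, so ȳ = 2048 / (6·112) = 64/21.

64/21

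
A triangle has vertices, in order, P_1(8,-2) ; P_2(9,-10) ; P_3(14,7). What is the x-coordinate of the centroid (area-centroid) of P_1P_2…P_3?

Apply Gauss's area formula. First the cross-terms c_i = x_i·y_{i+1} − x_{i+1}·y_i:
  -62, 203, -84  ⇒  2A = 57, A = 28.5.
Then Σ (x_i + x_{i+1})·c_i = 1767, so x̄ = 1767 / (6·28.5) = 31/3.

31/3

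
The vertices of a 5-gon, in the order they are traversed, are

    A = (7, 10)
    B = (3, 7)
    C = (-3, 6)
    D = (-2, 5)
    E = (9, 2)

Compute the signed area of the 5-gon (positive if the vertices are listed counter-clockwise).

41

Apply the shoelace formula: 2A = Σ (x_i·y_{i+1} − x_{i+1}·y_i), indices taken mod 5.
Σ = (19) + (39) + (-3) + (-49) + (76) = 82
Signed area = Σ/2 = 41 (positive ⇒ counter-clockwise traversal).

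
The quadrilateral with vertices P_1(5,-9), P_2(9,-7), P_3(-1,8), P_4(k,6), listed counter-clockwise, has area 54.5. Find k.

Write out the shoelace sum; only the two edges meeting at P_4 involve k:
2·Area = [((-1)·6 − k·8) + (k·(-9) − 5·6)] + 111
       = -17·k + 75 = 109
⇒ k = -2.

-2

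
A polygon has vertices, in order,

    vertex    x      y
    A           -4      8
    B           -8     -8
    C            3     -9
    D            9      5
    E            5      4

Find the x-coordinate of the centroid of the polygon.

-18/71

Apply the shoelace formula. First the cross-terms c_i = x_i·y_{i+1} − x_{i+1}·y_i:
  96, 96, 96, 11, 56  ⇒  2A = 355, A = 177.5.
Then Σ (x_i + x_{i+1})·c_i = -270, so x̄ = -270 / (6·177.5) = -18/71.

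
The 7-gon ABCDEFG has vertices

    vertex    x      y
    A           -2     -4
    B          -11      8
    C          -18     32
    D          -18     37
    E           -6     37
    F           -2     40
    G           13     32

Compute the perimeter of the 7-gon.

|AB| = √((-9)² + (12)²) = √225 = 15
|BC| = √((-7)² + (24)²) = √625 = 25
|CD| = √((0)² + (5)²) = √25 = 5
|DE| = √((12)² + (0)²) = √144 = 12
|EF| = √((4)² + (3)²) = √25 = 5
|FG| = √((15)² + (-8)²) = √289 = 17
|GA| = √((-15)² + (-36)²) = √1521 = 39
Perimeter = 15 + 25 + 5 + 12 + 5 + 17 + 39 = 118.

118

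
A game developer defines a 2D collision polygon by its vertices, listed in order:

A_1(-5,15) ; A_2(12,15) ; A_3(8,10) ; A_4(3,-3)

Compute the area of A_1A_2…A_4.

139.5

Σ = (-255) + (0) + (-54) + (30) = -279
Area = |Σ|/2 = 139.5.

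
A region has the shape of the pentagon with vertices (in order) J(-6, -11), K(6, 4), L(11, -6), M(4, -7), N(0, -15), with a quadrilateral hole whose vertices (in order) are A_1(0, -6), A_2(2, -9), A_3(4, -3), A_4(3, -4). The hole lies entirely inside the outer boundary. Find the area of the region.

Outer boundary:
Σ = (42) + (-80) + (-53) + (-60) + (-90) = -241
Area = |Σ|/2 = 120.5.
Hole:
Apply the shoelace formula: 2A = Σ (x_i·y_{i+1} − x_{i+1}·y_i), indices taken mod 4.
A_1→A_2: (0)(-9) − (2)(-6) = 12
A_2→A_3: (2)(-3) − (4)(-9) = 30
A_3→A_4: (4)(-4) − (3)(-3) = -7
A_4→A_1: (3)(-6) − (0)(-4) = -18
Σ = 17
Area = |Σ|/2 = 8.5.
Net area = 120.5 − 8.5 = 112.

112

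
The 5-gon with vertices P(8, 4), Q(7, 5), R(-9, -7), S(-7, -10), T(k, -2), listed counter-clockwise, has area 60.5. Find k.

3

Write out the shoelace sum; only the two edges meeting at T involve k:
2·Area = [((-7)·(-2) − k·(-10)) + (k·4 − 8·(-2))] + 49
       = 14·k + 79 = 121
⇒ k = 3.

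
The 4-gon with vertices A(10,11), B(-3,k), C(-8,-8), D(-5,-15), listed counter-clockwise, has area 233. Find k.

Write out the shoelace sum; only the two edges meeting at B involve k:
2·Area = [(10·k − (-3)·11) + ((-3)·(-8) − (-8)·k)] + 175
       = 18·k + 232 = 466
⇒ k = 13.

13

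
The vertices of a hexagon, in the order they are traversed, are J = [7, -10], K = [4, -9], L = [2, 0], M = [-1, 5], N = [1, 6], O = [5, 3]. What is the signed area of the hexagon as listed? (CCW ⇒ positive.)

J→K: (7)(-9) − (4)(-10) = -23
K→L: (4)(0) − (2)(-9) = 18
L→M: (2)(5) − (-1)(0) = 10
M→N: (-1)(6) − (1)(5) = -11
N→O: (1)(3) − (5)(6) = -27
O→J: (5)(-10) − (7)(3) = -71
Σ = -104
Signed area = Σ/2 = -52 (negative ⇒ clockwise traversal).

-52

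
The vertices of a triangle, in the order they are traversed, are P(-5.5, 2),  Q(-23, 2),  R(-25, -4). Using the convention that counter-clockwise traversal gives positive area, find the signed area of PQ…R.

Cross-terms: 35, 142, -72  ⇒  Σ = 105
Signed area = Σ/2 = 52.5 (positive ⇒ counter-clockwise traversal).

52.5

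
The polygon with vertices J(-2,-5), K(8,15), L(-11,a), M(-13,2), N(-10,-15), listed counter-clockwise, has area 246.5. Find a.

5

The doubled signed area Σ (x_i y_{i+1} − x_{i+1} y_i) is linear in a.
With a=0 it equals 388; the coefficient of a is 21 (from the two edges through L).
So 21·a + 388 = 2·246.5 = 493 ⇒ a = 5.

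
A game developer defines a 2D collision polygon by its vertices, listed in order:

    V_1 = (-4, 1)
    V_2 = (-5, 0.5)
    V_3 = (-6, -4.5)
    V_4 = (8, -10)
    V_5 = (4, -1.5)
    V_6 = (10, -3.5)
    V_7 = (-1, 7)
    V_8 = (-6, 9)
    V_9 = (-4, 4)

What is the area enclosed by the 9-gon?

Σ = (3) + (25.5) + (96) + (28) + (1) + (66.5) + (33) + (12) + (12) = 277
Area = |Σ|/2 = 138.5.

138.5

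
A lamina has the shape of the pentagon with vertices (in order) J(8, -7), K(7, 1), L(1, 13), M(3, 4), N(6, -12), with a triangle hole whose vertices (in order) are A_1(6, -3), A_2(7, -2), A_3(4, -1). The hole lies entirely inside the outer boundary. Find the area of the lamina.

Outer boundary:
J→K: (8)(1) − (7)(-7) = 57
K→L: (7)(13) − (1)(1) = 90
L→M: (1)(4) − (3)(13) = -35
M→N: (3)(-12) − (6)(4) = -60
N→J: (6)(-7) − (8)(-12) = 54
Σ = 106
Area = |Σ|/2 = 53.
Hole:
Σ = (9) + (1) + (-6) = 4
Area = |Σ|/2 = 2.
Net area = 53 − 2 = 51.

51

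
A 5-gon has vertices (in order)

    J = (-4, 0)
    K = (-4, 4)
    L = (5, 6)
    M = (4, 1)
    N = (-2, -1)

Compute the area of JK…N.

42.5

Apply Gauss's area formula: 2A = Σ (x_i·y_{i+1} − x_{i+1}·y_i), indices taken mod 5.
Cross-terms: -16, -44, -19, -2, -4  ⇒  Σ = -85
Area = |Σ|/2 = 42.5.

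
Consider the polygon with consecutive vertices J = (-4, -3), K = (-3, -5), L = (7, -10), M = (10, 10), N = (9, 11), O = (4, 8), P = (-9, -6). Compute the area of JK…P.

172.5

Apply Gauss's area formula: 2A = Σ (x_i·y_{i+1} − x_{i+1}·y_i), indices taken mod 7.
Σ = (11) + (65) + (170) + (20) + (28) + (48) + (3) = 345
Area = |Σ|/2 = 172.5.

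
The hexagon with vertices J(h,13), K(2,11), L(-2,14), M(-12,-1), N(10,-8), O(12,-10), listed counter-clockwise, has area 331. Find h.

10

The doubled signed area Σ (x_i y_{i+1} − x_{i+1} y_i) is linear in h.
With h=0 it equals 452; the coefficient of h is 21 (from the two edges through J).
So 21·h + 452 = 2·331 = 662 ⇒ h = 10.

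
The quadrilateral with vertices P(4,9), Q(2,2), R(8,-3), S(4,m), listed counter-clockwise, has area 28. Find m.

The doubled signed area Σ (x_i y_{i+1} − x_{i+1} y_i) is linear in m.
With m=0 it equals 16; the coefficient of m is 4 (from the two edges through S).
So 4·m + 16 = 2·28 = 56 ⇒ m = 10.

10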